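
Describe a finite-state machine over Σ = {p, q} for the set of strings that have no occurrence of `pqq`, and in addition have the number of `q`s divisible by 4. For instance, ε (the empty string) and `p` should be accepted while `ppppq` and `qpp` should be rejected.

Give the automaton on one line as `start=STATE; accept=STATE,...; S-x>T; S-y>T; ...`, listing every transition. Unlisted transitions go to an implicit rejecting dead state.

start=s0; accept=s0,s1,s12; s0-p>s1; s0-q>s2; s1-p>s1; s1-q>s3; s2-p>s4; s2-q>s5; s3-p>s4; s3-q>s6; s4-p>s4; s4-q>s7; s5-p>s8; s5-q>s9; s6-p>s6; s6-q>s6; s7-p>s8; s7-q>s6; s8-p>s8; s8-q>s10; s9-p>s11; s9-q>s0; s10-p>s11; s10-q>s6; s11-p>s11; s11-q>s12; s12-p>s1; s12-q>s6

Handle the two conditions separately and then intersect. One (4 states) tracks partial matches of the forbidden pattern `pqq`; the other (4 states) tracks the count of `q`s modulo 4. Each combined state is a pair, one component from each; accept when both components accept. Minimizing collapses redundant product states.
With 13 states:
          p    q  
>* s0     s1   s2 
 * s1     s1   s3 
   s2     s4   s5 
   s3     s4   s6 
   s4     s4   s7 
   s5     s8   s9 
   s6     s6   s6 
   s7     s8   s6 
   s8     s8  s10 
   s9    s11   s0 
   s10   s11   s6 
   s11   s11  s12 
 * s12    s1   s6 
(> = start, * = accepting)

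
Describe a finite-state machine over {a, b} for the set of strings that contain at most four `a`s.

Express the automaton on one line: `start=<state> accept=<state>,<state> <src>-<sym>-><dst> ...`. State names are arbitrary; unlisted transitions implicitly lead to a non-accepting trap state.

Only the number of `a`s matters, and only up to 5. Make a chain q0 → q1 → q2 → q3 → q4 → q5 advanced by each `a` (with q5 absorbing); every other symbol self-loops. The accepting set is {q0, q1, q2, q3, q4}.
6 states suffice.
        a   b  
>* q0   q1  q0 
 * q1   q2  q1 
 * q2   q3  q2 
 * q3   q4  q3 
 * q4   q5  q4 
   q5   q5  q5 
(> = start, * = accepting)

start=q0 accept=q0,q1,q2,q3,q4 q0-a->q1 q0-b->q0 q1-a->q2 q1-b->q1 q2-a->q3 q2-b->q2 q3-a->q4 q3-b->q3 q4-a->q5 q4-b->q4 q5-a->q5 q5-b->q5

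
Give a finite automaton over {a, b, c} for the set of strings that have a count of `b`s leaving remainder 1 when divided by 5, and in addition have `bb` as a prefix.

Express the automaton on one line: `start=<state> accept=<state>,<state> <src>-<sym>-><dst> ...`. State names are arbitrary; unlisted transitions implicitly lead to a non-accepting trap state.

Run two small machines in parallel and take their product. One (5 states) tracks the count of `b`s modulo 5; the other (4 states) tracks whether the input so far still matches the prefix `bb`. Each combined state is a pair, one component from each; accept when both components accept. After merging equivalent states the machine shrinks.
An 8-state machine:
        a   b   c  
>  q0   q1  q2  q1 
   q1   q1  q1  q1 
   q2   q1  q3  q1 
   q3   q3  q4  q3 
   q4   q4  q5  q4 
   q5   q5  q6  q5 
   q6   q6  q7  q6 
 * q7   q7  q3  q7 
(> = start, * = accepting)

start=q0 accept=q7 q0-a->q1 q0-b->q2 q0-c->q1 q1-a->q1 q1-b->q1 q1-c->q1 q2-a->q1 q2-b->q3 q2-c->q1 q3-a->q3 q3-b->q4 q3-c->q3 q4-a->q4 q4-b->q5 q4-c->q4 q5-a->q5 q5-b->q6 q5-c->q5 q6-a->q6 q6-b->q7 q6-c->q6 q7-a->q7 q7-b->q3 q7-c->q7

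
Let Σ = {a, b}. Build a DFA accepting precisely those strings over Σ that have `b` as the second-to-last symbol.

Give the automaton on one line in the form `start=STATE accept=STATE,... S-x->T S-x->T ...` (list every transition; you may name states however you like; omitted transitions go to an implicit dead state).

start=q0 accept=q5,q6 q0-a->q1 q0-b->q2 q1-a->q3 q1-b->q4 q2-a->q5 q2-b->q6 q3-a->q3 q3-b->q4 q4-a->q5 q4-b->q6 q5-a->q3 q5-b->q4 q6-a->q5 q6-b->q6

A DFA must remember the last 2 symbols (since which symbol is second-to-last isn't known until the input ends). Use one state per possible window of the last ≤2 symbols; accept from those whose window starts with `b`.
7 states suffice.
        a   b  
>  q0   q1  q2 
   q1   q3  q4 
   q2   q5  q6 
   q3   q3  q4 
   q4   q5  q6 
 * q5   q3  q4 
 * q6   q5  q6 
(> = start, * = accepting)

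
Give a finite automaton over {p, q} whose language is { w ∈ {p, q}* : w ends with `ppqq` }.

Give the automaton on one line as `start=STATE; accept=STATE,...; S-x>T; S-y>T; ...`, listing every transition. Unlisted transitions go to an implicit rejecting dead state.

Let each state record the length of the longest suffix of the input read so far that is also a prefix of `ppqq`. B means the last symbol is `p`; C means the last 2 symbols are `pp`; D means the last 3 symbols are `ppq`; E means the last 4 symbols are `ppqq`. Accept only at E, where the string currently ends in `ppqq`.
       p  q 
>  A   B  A 
   B   C  A 
   C   C  D 
   D   B  E 
 * E   B  A 
(> = start, * = accepting)

start=A; accept=E; A-p>B; A-q>A; B-p>C; B-q>A; C-p>C; C-q>D; D-p>B; D-q>E; E-p>B; E-q>A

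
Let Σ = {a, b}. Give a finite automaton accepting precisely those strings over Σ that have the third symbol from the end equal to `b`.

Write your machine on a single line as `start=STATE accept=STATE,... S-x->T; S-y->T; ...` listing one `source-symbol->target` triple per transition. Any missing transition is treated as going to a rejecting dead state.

start=q0; accept=q11,q12,q13,q14; q0-a->q1; q0-b->q2; q1-a->q3; q1-b->q4; q2-a->q5; q2-b->q6; q3-a->q7; q3-b->q8; q4-a->q9; q4-b->q10; q5-a->q11; q5-b->q12; q6-a->q13; q6-b->q14; q7-a->q7; q7-b->q8; q8-a->q9; q8-b->q10; q9-a->q11; q9-b->q12; q10-a->q13; q10-b->q14; q11-a->q7; q11-b->q8; q12-a->q9; q12-b->q10; q13-a->q11; q13-b->q12; q14-a->q13; q14-b->q14

Because acceptance depends on a position counted from the end, the machine has to buffer the most recent 3 symbols. Make each state the string of the last up-to-3 symbols read; on input `x` shift the window left and append `x`. Accept when the buffered window has length 3 and begins with `b`.
          a    b  
>  q0     q1   q2 
   q1     q3   q4 
   q2     q5   q6 
   q3     q7   q8 
   q4     q9  q10 
   q5    q11  q12 
   q6    q13  q14 
   q7     q7   q8 
   q8     q9  q10 
   q9    q11  q12 
   q10   q13  q14 
 * q11    q7   q8 
 * q12    q9  q10 
 * q13   q11  q12 
 * q14   q13  q14 
(> = start, * = accepting)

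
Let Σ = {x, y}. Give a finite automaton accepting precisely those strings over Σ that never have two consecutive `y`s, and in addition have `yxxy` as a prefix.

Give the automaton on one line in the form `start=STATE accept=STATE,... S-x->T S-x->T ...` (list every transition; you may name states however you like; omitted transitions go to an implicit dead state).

Run two small machines in parallel and take their product. The first has 3 states tracking partial matches of the forbidden pattern `yy`; the second has 6 states tracking whether the input so far still matches the prefix `yxxy`. A product state is a pair (one from each), accepting exactly when both do.
With 10 states:
        x   y  
>  s0   s1  s2 
   s1   s1  s3 
   s2   s4  s5 
   s3   s1  s5 
   s4   s6  s3 
   s5   s5  s5 
   s6   s1  s7 
 * s7   s8  s9 
 * s8   s8  s7 
   s9   s9  s9 
(> = start, * = accepting)

start=s0 accept=s7,s8 s0-x->s1 s0-y->s2 s1-x->s1 s1-y->s3 s2-x->s4 s2-y->s5 s3-x->s1 s3-y->s5 s4-x->s6 s4-y->s3 s5-x->s5 s5-y->s5 s6-x->s1 s6-y->s7 s7-x->s8 s7-y->s9 s8-x->s8 s8-y->s7 s9-x->s9 s9-y->s9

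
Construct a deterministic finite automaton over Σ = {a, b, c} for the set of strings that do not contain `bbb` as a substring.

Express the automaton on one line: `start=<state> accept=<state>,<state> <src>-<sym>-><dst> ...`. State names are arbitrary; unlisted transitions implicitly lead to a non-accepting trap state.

start=s0 accept=s0,s1,s2 s0-a->s0 s0-b->s1 s0-c->s0 s1-a->s0 s1-b->s2 s1-c->s0 s2-a->s0 s2-b->s3 s2-c->s0 s3-a->s3 s3-b->s3 s3-c->s3

Track partial matches of the forbidden pattern `bbb`. State s3 is a dead state reached once `bbb` has occurred; every other state accepts. s0 means no part of `bbb` is currently matched.
A 4-state machine:
        a   b   c  
>* s0   s0  s1  s0 
 * s1   s0  s2  s0 
 * s2   s0  s3  s0 
   s3   s3  s3  s3 
(> = start, * = accepting)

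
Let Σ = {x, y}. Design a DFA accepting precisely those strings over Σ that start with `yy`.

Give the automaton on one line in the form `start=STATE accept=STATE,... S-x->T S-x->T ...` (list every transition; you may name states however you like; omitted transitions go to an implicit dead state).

start=q0 accept=q2 q0-x->q3 q0-y->q1 q1-x->q3 q1-y->q2 q2-x->q2 q2-y->q2 q3-x->q3 q3-y->q3

Walk along `yy` while the input agrees: from q0 take `y` to q1, and so on. Any deviation drops to the rejecting sink q3. Once q2 is reached the prefix is confirmed and every continuation is accepted.
4 states suffice.
        x   y  
>  q0   q3  q1 
   q1   q3  q2 
 * q2   q2  q2 
   q3   q3  q3 
(> = start, * = accepting)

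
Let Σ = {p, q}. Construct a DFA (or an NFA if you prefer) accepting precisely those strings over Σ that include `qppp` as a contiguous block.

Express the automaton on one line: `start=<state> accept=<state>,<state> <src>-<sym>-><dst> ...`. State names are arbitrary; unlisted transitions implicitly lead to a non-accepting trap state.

Track how much of `qppp` has been matched so far: state A is no progress, E is the absorbing accept state reached once `qppp` has occurred. Intermediate states record partial matches; on a mismatch, fall back to the longest reusable overlap.
       p  q 
>  A   A  B 
   B   C  B 
   C   D  B 
   D   E  B 
 * E   E  E 
(> = start, * = accepting)

start=A accept=E A-p->A A-q->B B-p->C B-q->B C-p->D C-q->B D-p->E D-q->B E-p->E E-q->E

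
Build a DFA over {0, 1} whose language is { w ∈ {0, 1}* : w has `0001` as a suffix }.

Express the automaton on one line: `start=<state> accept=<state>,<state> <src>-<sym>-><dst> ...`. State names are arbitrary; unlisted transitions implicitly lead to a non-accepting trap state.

Let each state record the length of the longest suffix of the input read so far that is also a prefix of `0001`. S1 means the last symbol is `0`; S2 means the last 2 symbols are `00`; S3 means the last 3 symbols are `000`; S4 means the last 4 symbols are `0001`. Accept only at S4, where the string currently ends in `0001`.
5 states suffice.
        0   1  
>  S0   S1  S0 
   S1   S2  S0 
   S2   S3  S0 
   S3   S3  S4 
 * S4   S1  S0 
(> = start, * = accepting)

start=S0 accept=S4 S0-0->S1 S0-1->S0 S1-0->S2 S1-1->S0 S2-0->S3 S2-1->S0 S3-0->S3 S3-1->S4 S4-0->S1 S4-1->S0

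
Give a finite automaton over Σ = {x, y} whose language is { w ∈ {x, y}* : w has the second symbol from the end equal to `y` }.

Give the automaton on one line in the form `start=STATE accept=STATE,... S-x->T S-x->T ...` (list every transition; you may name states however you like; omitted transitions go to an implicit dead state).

start=q0 accept=q5,q6 q0-x->q1 q0-y->q2 q1-x->q3 q1-y->q4 q2-x->q5 q2-y->q6 q3-x->q3 q3-y->q4 q4-x->q5 q4-y->q6 q5-x->q3 q5-y->q4 q6-x->q5 q6-y->q6

Because acceptance depends on a position counted from the end, the machine has to buffer the most recent 2 symbols. Make each state the string of the last up-to-2 symbols read; on input `x` shift the window left and append `x`. Accept when the buffered window has length 2 and begins with `y`.
        x   y  
>  q0   q1  q2 
   q1   q3  q4 
   q2   q5  q6 
   q3   q3  q4 
   q4   q5  q6 
 * q5   q3  q4 
 * q6   q5  q6 
(> = start, * = accepting)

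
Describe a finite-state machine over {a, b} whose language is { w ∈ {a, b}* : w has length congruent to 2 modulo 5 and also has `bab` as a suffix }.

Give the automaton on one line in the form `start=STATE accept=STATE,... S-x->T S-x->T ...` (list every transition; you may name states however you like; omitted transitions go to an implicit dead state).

start=s0 accept=s7 s0-a->s1 s0-b->s1 s1-a->s2 s1-b->s2 s2-a->s3 s2-b->s3 s3-a->s4 s3-b->s4 s4-a->s0 s4-b->s5 s5-a->s6 s5-b->s1 s6-a->s2 s6-b->s7 s7-a->s3 s7-b->s3

Build one automaton per condition and run them in lockstep. The first has 5 states tracking the input length modulo 5; the second has 4 states tracking how much of the suffix `bab` has currently been matched. A product state is a pair (one from each), accepting exactly when both do. After merging equivalent states the machine shrinks.
An 8-state machine:
        a   b  
>  s0   s1  s1 
   s1   s2  s2 
   s2   s3  s3 
   s3   s4  s4 
   s4   s0  s5 
   s5   s6  s1 
   s6   s2  s7 
 * s7   s3  s3 
(> = start, * = accepting)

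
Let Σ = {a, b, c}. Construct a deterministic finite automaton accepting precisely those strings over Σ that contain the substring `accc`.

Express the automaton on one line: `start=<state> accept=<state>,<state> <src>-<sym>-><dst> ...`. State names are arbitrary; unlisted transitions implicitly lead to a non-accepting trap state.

States S0..S3 record the length of the longest prefix of `accc` that matches the current input suffix. Reaching S4 means `accc` has been seen, and we stay there forever. Accept from S4.
5 states suffice.
        a   b   c  
>  S0   S1  S0  S0 
   S1   S1  S0  S2 
   S2   S1  S0  S3 
   S3   S1  S0  S4 
 * S4   S4  S4  S4 
(> = start, * = accepting)

start=S0 accept=S4 S0-a->S1 S0-b->S0 S0-c->S0 S1-a->S1 S1-b->S0 S1-c->S2 S2-a->S1 S2-b->S0 S2-c->S3 S3-a->S1 S3-b->S0 S3-c->S4 S4-a->S4 S4-b->S4 S4-c->S4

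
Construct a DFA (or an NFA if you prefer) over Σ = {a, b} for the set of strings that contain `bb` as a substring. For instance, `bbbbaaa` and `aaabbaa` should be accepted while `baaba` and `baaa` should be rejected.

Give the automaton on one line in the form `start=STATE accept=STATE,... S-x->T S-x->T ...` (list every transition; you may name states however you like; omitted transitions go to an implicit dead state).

Track how much of `bb` has been matched so far: state S0 is no progress, S2 is the absorbing accept state reached once `bb` has occurred. Intermediate states record partial matches; on a mismatch, fall back to the longest reusable overlap.
3 states suffice.
        a   b  
>  S0   S0  S1 
   S1   S0  S2 
 * S2   S2  S2 
(> = start, * = accepting)

start=S0 accept=S2 S0-a->S0 S0-b->S1 S1-a->S0 S1-b->S2 S2-a->S2 S2-b->S2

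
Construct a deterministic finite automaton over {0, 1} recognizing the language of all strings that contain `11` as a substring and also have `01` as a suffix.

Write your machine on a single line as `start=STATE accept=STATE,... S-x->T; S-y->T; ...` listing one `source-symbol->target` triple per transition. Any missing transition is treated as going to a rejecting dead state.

start=q0; accept=q4; q0-0->q0; q0-1->q1; q1-0->q0; q1-1->q2; q2-0->q3; q2-1->q2; q3-0->q3; q3-1->q4; q4-0->q3; q4-1->q2

Run two small machines in parallel and take their product. One (3 states) tracks whether and how much of `11` has been seen; the other (3 states) tracks how much of the suffix `01` has currently been matched. Each combined state is a pair, one component from each; accept when both components accept. Equivalent product states are then merged.
5 states suffice.
        0   1  
>  q0   q0  q1 
   q1   q0  q2 
   q2   q3  q2 
   q3   q3  q4 
 * q4   q3  q2 
(> = start, * = accepting)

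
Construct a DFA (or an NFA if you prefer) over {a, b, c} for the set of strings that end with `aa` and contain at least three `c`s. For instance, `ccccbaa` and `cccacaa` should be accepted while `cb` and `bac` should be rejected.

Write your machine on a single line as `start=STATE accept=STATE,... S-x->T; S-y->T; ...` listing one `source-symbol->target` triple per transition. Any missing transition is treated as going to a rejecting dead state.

start=S0; accept=S5; S0-a->S0; S0-b->S0; S0-c->S1; S1-a->S1; S1-b->S1; S1-c->S2; S2-a->S2; S2-b->S2; S2-c->S3; S3-a->S4; S3-b->S3; S3-c->S3; S4-a->S5; S4-b->S3; S4-c->S3; S5-a->S5; S5-b->S3; S5-c->S3

Handle the two conditions separately and then intersect. The first has 3 states tracking how much of the suffix `aa` has currently been matched; the second has 5 states tracking the count of `c`s, saturating at 4. A product state is a pair (one from each), accepting exactly when both do. Minimizing collapses redundant product states.
6 states suffice.
        a   b   c  
>  S0   S0  S0  S1 
   S1   S1  S1  S2 
   S2   S2  S2  S3 
   S3   S4  S3  S3 
   S4   S5  S3  S3 
 * S5   S5  S3  S3 
(> = start, * = accepting)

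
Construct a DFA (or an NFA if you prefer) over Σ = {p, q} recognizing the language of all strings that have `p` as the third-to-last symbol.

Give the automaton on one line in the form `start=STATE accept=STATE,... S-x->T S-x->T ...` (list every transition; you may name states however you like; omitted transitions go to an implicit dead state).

start=A accept=H,I,J,K A-p->B A-q->C B-p->D B-q->E C-p->F C-q->G D-p->H D-q->I E-p->J E-q->K F-p->L F-q->M G-p->N G-q->O H-p->H H-q->I I-p->J I-q->K J-p->L J-q->M K-p->N K-q->O L-p->H L-q->I M-p->J M-q->K N-p->L N-q->M O-p->N O-q->O

Because acceptance depends on a position counted from the end, the machine has to buffer the most recent 3 symbols. Make each state the string of the last up-to-3 symbols read; on input `x` shift the window left and append `x`. Accept when the buffered window has length 3 and begins with `p`.
15 states suffice.
       p  q 
>  A   B  C 
   B   D  E 
   C   F  G 
   D   H  I 
   E   J  K 
   F   L  M 
   G   N  O 
 * H   H  I 
 * I   J  K 
 * J   L  M 
 * K   N  O 
   L   H  I 
   M   J  K 
   N   L  M 
   O   N  O 
(> = start, * = accepting)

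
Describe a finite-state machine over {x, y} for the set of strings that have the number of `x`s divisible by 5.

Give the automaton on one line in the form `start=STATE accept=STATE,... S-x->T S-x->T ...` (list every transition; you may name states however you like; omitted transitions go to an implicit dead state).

start=S0 accept=S0 S0-x->S1 S0-y->S0 S1-x->S2 S1-y->S1 S2-x->S3 S2-y->S2 S3-x->S4 S3-y->S3 S4-x->S0 S4-y->S4

Keep the running count of `x`s modulo 5: each `x` advances along the cycle S0 → S1 → S2 → S3 → S4 → S0 while other symbols loop. Accept at S0.
With 5 states:
        x   y  
>* S0   S1  S0 
   S1   S2  S1 
   S2   S3  S2 
   S3   S4  S3 
   S4   S0  S4 
(> = start, * = accepting)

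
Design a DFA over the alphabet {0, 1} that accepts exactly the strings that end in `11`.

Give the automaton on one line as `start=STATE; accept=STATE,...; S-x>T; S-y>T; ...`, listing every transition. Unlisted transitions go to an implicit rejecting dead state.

start=q0; accept=q2; q0-0>q0; q0-1>q1; q1-0>q0; q1-1>q2; q2-0>q0; q2-1>q2

Let each state record the length of the longest suffix of the input read so far that is also a prefix of `11`. q1 means the last symbol is `1`; q2 means the last 2 symbols are `11`. Accept only at q2, where the string currently ends in `11`.
3 states suffice.
        0   1  
>  q0   q0  q1 
   q1   q0  q2 
 * q2   q0  q2 
(> = start, * = accepting)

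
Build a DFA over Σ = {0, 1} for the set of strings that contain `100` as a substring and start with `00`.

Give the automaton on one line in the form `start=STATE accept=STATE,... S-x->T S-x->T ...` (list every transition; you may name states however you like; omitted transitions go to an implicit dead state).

start=q0 accept=q6 q0-0->q1 q0-1->q2 q1-0->q3 q1-1->q2 q2-0->q2 q2-1->q2 q3-0->q3 q3-1->q4 q4-0->q5 q4-1->q4 q5-0->q6 q5-1->q4 q6-0->q6 q6-1->q6

Run two small machines in parallel and take their product. The first has 4 states tracking whether and how much of `100` has been seen; the second has 4 states tracking whether the input so far still matches the prefix `00`. A product state is a pair (one from each), accepting exactly when both do. After merging equivalent states the machine shrinks.
A 7-state machine:
        0   1  
>  q0   q1  q2 
   q1   q3  q2 
   q2   q2  q2 
   q3   q3  q4 
   q4   q5  q4 
   q5   q6  q4 
 * q6   q6  q6 
(> = start, * = accepting)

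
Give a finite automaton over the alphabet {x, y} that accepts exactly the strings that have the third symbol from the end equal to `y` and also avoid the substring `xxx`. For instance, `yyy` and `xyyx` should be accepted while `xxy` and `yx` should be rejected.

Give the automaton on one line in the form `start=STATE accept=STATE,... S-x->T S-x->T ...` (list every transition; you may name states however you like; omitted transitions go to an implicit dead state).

start=q0 accept=q7,q8,q9,q10 q0-x->q1 q0-y->q2 q1-x->q3 q1-y->q2 q2-x->q4 q2-y->q5 q3-x->q6 q3-y->q2 q4-x->q7 q4-y->q8 q5-x->q9 q5-y->q10 q6-x->q6 q6-y->q6 q7-x->q6 q7-y->q2 q8-x->q4 q8-y->q5 q9-x->q7 q9-y->q8 q10-x->q9 q10-y->q10

Build one automaton per condition and run them in lockstep. The first has 15 states tracking the last 3 symbols read; the second has 4 states tracking partial matches of the forbidden pattern `xxx`. A product state is a pair (one from each), accepting exactly when both do. Equivalent product states are then merged.
          x    y  
>  q0     q1   q2 
   q1     q3   q2 
   q2     q4   q5 
   q3     q6   q2 
   q4     q7   q8 
   q5     q9  q10 
   q6     q6   q6 
 * q7     q6   q2 
 * q8     q4   q5 
 * q9     q7   q8 
 * q10    q9  q10 
(> = start, * = accepting)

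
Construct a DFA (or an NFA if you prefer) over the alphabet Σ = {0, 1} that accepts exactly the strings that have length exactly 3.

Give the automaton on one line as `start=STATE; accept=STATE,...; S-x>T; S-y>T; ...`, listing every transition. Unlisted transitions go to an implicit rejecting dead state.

start=q0; accept=q3; q0-0>q1; q0-1>q1; q1-0>q2; q1-1>q2; q2-0>q3; q2-1>q3; q3-0>q4; q3-1>q4; q4-0>q4; q4-1>q4

We only need to distinguish lengths 0, 1, …, 3, and '>3'. Chain q0 → q1 → q2 → q3 → q4 on every symbol, with q4 looping. Accepting states: {q3}.
With 5 states:
        0   1  
>  q0   q1  q1 
   q1   q2  q2 
   q2   q3  q3 
 * q3   q4  q4 
   q4   q4  q4 
(> = start, * = accepting)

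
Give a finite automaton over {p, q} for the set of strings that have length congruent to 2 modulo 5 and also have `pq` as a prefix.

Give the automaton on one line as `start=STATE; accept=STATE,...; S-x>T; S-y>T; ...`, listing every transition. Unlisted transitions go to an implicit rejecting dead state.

start=s0; accept=s4; s0-p>s1; s0-q>s2; s1-p>s3; s1-q>s4; s2-p>s3; s2-q>s3; s3-p>s5; s3-q>s5; s4-p>s6; s4-q>s6; s5-p>s7; s5-q>s7; s6-p>s8; s6-q>s8; s7-p>s9; s7-q>s9; s8-p>s10; s8-q>s10; s9-p>s2; s9-q>s2; s10-p>s11; s10-q>s11; s11-p>s4; s11-q>s4

Handle the two conditions separately and then intersect. One (5 states) tracks the input length modulo 5; the other (4 states) tracks whether the input so far still matches the prefix `pq`. Each combined state is a pair, one component from each; accept when both components accept.
          p    q  
>  s0     s1   s2 
   s1     s3   s4 
   s2     s3   s3 
   s3     s5   s5 
 * s4     s6   s6 
   s5     s7   s7 
   s6     s8   s8 
   s7     s9   s9 
   s8    s10  s10 
   s9     s2   s2 
   s10   s11  s11 
   s11    s4   s4 
(> = start, * = accepting)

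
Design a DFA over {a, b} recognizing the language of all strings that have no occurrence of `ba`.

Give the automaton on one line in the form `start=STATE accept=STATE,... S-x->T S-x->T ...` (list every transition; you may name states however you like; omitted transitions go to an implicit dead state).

This is the complement of 'contains `ba`'. Use the same substring-matching states — s0 through s2 holding how much of `ba` has just been matched — but flip the accepting set: everything except the trap s2 accepts.
        a   b  
>* s0   s0  s1 
 * s1   s2  s1 
   s2   s2  s2 
(> = start, * = accepting)

start=s0 accept=s0,s1 s0-a->s0 s0-b->s1 s1-a->s2 s1-b->s1 s2-a->s2 s2-b->s2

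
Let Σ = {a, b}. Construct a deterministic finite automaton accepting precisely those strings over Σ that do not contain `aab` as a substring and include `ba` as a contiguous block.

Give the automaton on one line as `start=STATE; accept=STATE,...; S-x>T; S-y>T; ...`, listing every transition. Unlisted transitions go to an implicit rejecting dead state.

start=S0; accept=S4,S5,S6; S0-a>S1; S0-b>S2; S1-a>S3; S1-b>S2; S2-a>S4; S2-b>S2; S3-a>S3; S3-b>S3; S4-a>S5; S4-b>S6; S5-a>S5; S5-b>S3; S6-a>S4; S6-b>S6

Run two small machines in parallel and take their product. The first has 4 states tracking partial matches of the forbidden pattern `aab`; the second has 3 states tracking whether and how much of `ba` has been seen. A product state is a pair (one from each), accepting exactly when both do. Equivalent product states are then merged.
A 7-state machine:
        a   b  
>  S0   S1  S2 
   S1   S3  S2 
   S2   S4  S2 
   S3   S3  S3 
 * S4   S5  S6 
 * S5   S5  S3 
 * S6   S4  S6 
(> = start, * = accepting)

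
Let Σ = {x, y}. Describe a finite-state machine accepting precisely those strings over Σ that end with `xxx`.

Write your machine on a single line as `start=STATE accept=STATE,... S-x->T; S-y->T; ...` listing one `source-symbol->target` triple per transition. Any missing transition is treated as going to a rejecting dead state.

Remember how much of `xxx` the current input suffix matches. State q0 means no match yet; q1 means the last symbol is `x`; q2 means the last 2 symbols are `xx`; q3 means the last 3 symbols are `xxx`. Only q3 accepts. On a mismatch, fall back to the longest proper suffix that is still a prefix of `xxx`.
4 states suffice.
        x   y  
>  q0   q1  q0 
   q1   q2  q0 
   q2   q3  q0 
 * q3   q3  q0 
(> = start, * = accepting)

start=q0; accept=q3; q0-x->q1; q0-y->q0; q1-x->q2; q1-y->q0; q2-x->q3; q2-y->q0; q3-x->q3; q3-y->q0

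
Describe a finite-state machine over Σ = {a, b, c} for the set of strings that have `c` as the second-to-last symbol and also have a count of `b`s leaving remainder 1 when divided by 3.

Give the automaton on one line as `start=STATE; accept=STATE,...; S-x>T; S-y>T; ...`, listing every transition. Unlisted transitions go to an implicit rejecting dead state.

Handle the two conditions separately and then intersect. One (13 states) tracks the last 2 symbols read; the other (3 states) tracks the count of `b`s modulo 3. Each combined state is a pair, one component from each; accept when both components accept. Equivalent product states are then merged.
7 states suffice.
        a   b   c  
>  q0   q0  q1  q2 
   q1   q1  q3  q4 
   q2   q0  q5  q2 
   q3   q3  q0  q3 
   q4   q5  q3  q6 
 * q5   q1  q3  q4 
 * q6   q5  q3  q6 
(> = start, * = accepting)

start=q0; accept=q5,q6; q0-a>q0; q0-b>q1; q0-c>q2; q1-a>q1; q1-b>q3; q1-c>q4; q2-a>q0; q2-b>q5; q2-c>q2; q3-a>q3; q3-b>q0; q3-c>q3; q4-a>q5; q4-b>q3; q4-c>q6; q5-a>q1; q5-b>q3; q5-c>q4; q6-a>q5; q6-b>q3; q6-c>q6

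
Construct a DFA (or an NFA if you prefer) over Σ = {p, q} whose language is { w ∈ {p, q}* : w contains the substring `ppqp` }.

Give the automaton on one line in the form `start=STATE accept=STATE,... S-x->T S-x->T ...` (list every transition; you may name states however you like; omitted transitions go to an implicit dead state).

start=A accept=E A-p->B A-q->A B-p->C B-q->A C-p->C C-q->D D-p->E D-q->A E-p->E E-q->E

States A..D record the length of the longest prefix of `ppqp` that matches the current input suffix. Reaching E means `ppqp` has been seen, and we stay there forever. Accept from E.
With 5 states:
       p  q 
>  A   B  A 
   B   C  A 
   C   C  D 
   D   E  A 
 * E   E  E 
(> = start, * = accepting)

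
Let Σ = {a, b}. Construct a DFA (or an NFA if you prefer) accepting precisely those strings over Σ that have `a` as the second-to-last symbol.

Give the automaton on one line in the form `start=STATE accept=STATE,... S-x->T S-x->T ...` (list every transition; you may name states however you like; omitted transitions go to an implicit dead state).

A DFA must remember the last 2 symbols (since which symbol is second-to-last isn't known until the input ends). Use one state per possible window of the last ≤2 symbols; accept from those whose window starts with `a`.
7 states suffice.
        a   b  
>  S0   S1  S2 
   S1   S3  S4 
   S2   S5  S6 
 * S3   S3  S4 
 * S4   S5  S6 
   S5   S3  S4 
   S6   S5  S6 
(> = start, * = accepting)

start=S0 accept=S3,S4 S0-a->S1 S0-b->S2 S1-a->S3 S1-b->S4 S2-a->S5 S2-b->S6 S3-a->S3 S3-b->S4 S4-a->S5 S4-b->S6 S5-a->S3 S5-b->S4 S6-a->S5 S6-b->S6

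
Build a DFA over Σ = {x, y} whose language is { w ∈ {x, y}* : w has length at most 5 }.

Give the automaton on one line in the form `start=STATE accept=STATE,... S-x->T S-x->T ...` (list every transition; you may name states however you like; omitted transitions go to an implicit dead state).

Count input length up to 6: every symbol moves from s0 toward s6, which means 'more than 5' and absorbs. Accept from {s0, s1, s2, s3, s4, s5}.
        x   y  
>* s0   s1  s1 
 * s1   s2  s2 
 * s2   s3  s3 
 * s3   s4  s4 
 * s4   s5  s5 
 * s5   s6  s6 
   s6   s6  s6 
(> = start, * = accepting)

start=s0 accept=s0,s1,s2,s3,s4,s5 s0-x->s1 s0-y->s1 s1-x->s2 s1-y->s2 s2-x->s3 s2-y->s3 s3-x->s4 s3-y->s4 s4-x->s5 s4-y->s5 s5-x->s6 s5-y->s6 s6-x->s6 s6-y->s6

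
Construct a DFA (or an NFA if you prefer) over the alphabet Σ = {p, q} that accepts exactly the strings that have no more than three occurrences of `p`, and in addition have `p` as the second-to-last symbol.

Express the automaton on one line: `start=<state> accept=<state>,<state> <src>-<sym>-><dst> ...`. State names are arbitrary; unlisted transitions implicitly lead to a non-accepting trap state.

start=S0 accept=S3,S4,S7,S8,S12 S0-p->S1 S0-q->S2 S1-p->S3 S1-q->S4 S2-p->S5 S2-q->S6 S3-p->S7 S3-q->S8 S4-p->S9 S4-q->S10 S5-p->S3 S5-q->S4 S6-p->S5 S6-q->S6 S7-p->S11 S7-q->S12 S8-p->S13 S8-q->S14 S9-p->S7 S9-q->S8 S10-p->S9 S10-q->S10 S11-p->S11 S11-q->S15 S12-p->S16 S12-q->S17 S13-p->S11 S13-q->S12 S14-p->S13 S14-q->S14 S15-p->S16 S15-q->S18 S16-p->S11 S16-q->S15 S17-p->S16 S17-q->S17 S18-p->S16 S18-q->S18

Run two small machines in parallel and take their product. One (5 states) tracks the count of `p`s, saturating at 4; the other (7 states) tracks the last 2 symbols read. Each combined state is a pair, one component from each; accept when both components accept.
A 19-state machine:
          p    q  
>  S0     S1   S2 
   S1     S3   S4 
   S2     S5   S6 
 * S3     S7   S8 
 * S4     S9  S10 
   S5     S3   S4 
   S6     S5   S6 
 * S7    S11  S12 
 * S8    S13  S14 
   S9     S7   S8 
   S10    S9  S10 
   S11   S11  S15 
 * S12   S16  S17 
   S13   S11  S12 
   S14   S13  S14 
   S15   S16  S18 
   S16   S11  S15 
   S17   S16  S17 
   S18   S16  S18 
(> = start, * = accepting)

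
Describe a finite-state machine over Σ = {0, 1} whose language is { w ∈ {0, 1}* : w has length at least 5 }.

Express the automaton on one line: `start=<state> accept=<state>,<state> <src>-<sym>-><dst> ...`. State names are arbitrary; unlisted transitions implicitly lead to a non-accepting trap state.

start=q0 accept=q5,q6 q0-0->q1 q0-1->q1 q1-0->q2 q1-1->q2 q2-0->q3 q2-1->q3 q3-0->q4 q3-1->q4 q4-0->q5 q4-1->q5 q5-0->q6 q5-1->q6 q6-0->q6 q6-1->q6

Count input length up to 6: every symbol moves from q0 toward q6, which means 'more than 5' and absorbs. Accept from {q5, q6}.
A 7-state machine:
        0   1  
>  q0   q1  q1 
   q1   q2  q2 
   q2   q3  q3 
   q3   q4  q4 
   q4   q5  q5 
 * q5   q6  q6 
 * q6   q6  q6 
(> = start, * = accepting)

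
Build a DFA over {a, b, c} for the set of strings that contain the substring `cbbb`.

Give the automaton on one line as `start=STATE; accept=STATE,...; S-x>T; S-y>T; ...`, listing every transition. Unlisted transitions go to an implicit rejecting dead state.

start=q0; accept=q4; q0-a>q0; q0-b>q0; q0-c>q1; q1-a>q0; q1-b>q2; q1-c>q1; q2-a>q0; q2-b>q3; q2-c>q1; q3-a>q0; q3-b>q4; q3-c>q1; q4-a>q4; q4-b>q4; q4-c>q4

States q0..q3 record the length of the longest prefix of `cbbb` that matches the current input suffix. Reaching q4 means `cbbb` has been seen, and we stay there forever. Accept from q4.
A 5-state machine:
        a   b   c  
>  q0   q0  q0  q1 
   q1   q0  q2  q1 
   q2   q0  q3  q1 
   q3   q0  q4  q1 
 * q4   q4  q4  q4 
(> = start, * = accepting)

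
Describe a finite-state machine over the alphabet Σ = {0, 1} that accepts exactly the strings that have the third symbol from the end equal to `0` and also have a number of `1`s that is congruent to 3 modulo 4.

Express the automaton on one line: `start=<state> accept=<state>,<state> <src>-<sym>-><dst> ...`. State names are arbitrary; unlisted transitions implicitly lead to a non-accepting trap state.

start=q0 accept=q7,q11,q12,q14 q0-0->q0 q0-1->q1 q1-0->q2 q1-1->q3 q2-0->q2 q2-1->q4 q3-0->q5 q3-1->q6 q4-0->q5 q4-1->q7 q5-0->q8 q5-1->q9 q6-0->q10 q6-1->q0 q7-0->q10 q7-1->q0 q8-0->q8 q8-1->q11 q9-0->q12 q9-1->q0 q10-0->q13 q10-1->q0 q11-0->q12 q11-1->q0 q12-0->q13 q12-1->q0 q13-0->q14 q13-1->q0 q14-0->q14 q14-1->q0

Build one automaton per condition and run them in lockstep. The first has 15 states tracking the last 3 symbols read; the second has 4 states tracking the count of `1`s modulo 4. A product state is a pair (one from each), accepting exactly when both do. Minimizing collapses redundant product states.
15 states suffice.
          0    1  
>  q0     q0   q1 
   q1     q2   q3 
   q2     q2   q4 
   q3     q5   q6 
   q4     q5   q7 
   q5     q8   q9 
   q6    q10   q0 
 * q7    q10   q0 
   q8     q8  q11 
   q9    q12   q0 
   q10   q13   q0 
 * q11   q12   q0 
 * q12   q13   q0 
   q13   q14   q0 
 * q14   q14   q0 
(> = start, * = accepting)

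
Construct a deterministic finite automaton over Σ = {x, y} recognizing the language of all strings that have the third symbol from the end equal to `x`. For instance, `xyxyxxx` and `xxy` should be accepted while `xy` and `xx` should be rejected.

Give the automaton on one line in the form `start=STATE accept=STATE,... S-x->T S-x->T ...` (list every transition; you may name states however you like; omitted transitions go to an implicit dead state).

A DFA must remember the last 3 symbols (since which symbol is third-to-last isn't known until the input ends). Use one state per possible window of the last ≤3 symbols; accept from those whose window starts with `x`.
A 15-state machine:
          x    y  
>  s0     s1   s2 
   s1     s3   s4 
   s2     s5   s6 
   s3     s7   s8 
   s4     s9  s10 
   s5    s11  s12 
   s6    s13  s14 
 * s7     s7   s8 
 * s8     s9  s10 
 * s9    s11  s12 
 * s10   s13  s14 
   s11    s7   s8 
   s12    s9  s10 
   s13   s11  s12 
   s14   s13  s14 
(> = start, * = accepting)

start=s0 accept=s7,s8,s9,s10 s0-x->s1 s0-y->s2 s1-x->s3 s1-y->s4 s2-x->s5 s2-y->s6 s3-x->s7 s3-y->s8 s4-x->s9 s4-y->s10 s5-x->s11 s5-y->s12 s6-x->s13 s6-y->s14 s7-x->s7 s7-y->s8 s8-x->s9 s8-y->s10 s9-x->s11 s9-y->s12 s10-x->s13 s10-y->s14 s11-x->s7 s11-y->s8 s12-x->s9 s12-y->s10 s13-x->s11 s13-y->s12 s14-x->s13 s14-y->s14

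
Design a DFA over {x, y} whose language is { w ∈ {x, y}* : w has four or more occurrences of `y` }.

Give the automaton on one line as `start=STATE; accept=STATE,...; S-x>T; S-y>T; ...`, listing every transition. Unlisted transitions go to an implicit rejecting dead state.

Count `y`s, saturating at 5: states A through E mean 0 through 4 `y`s seen; F means more than 4. Each `y` increments (capped at F); other symbols loop. Accept from {E, F}.
A 6-state machine:
       x  y 
>  A   A  B 
   B   B  C 
   C   C  D 
   D   D  E 
 * E   E  F 
 * F   F  F 
(> = start, * = accepting)

start=A; accept=E,F; A-x>A; A-y>B; B-x>B; B-y>C; C-x>C; C-y>D; D-x>D; D-y>E; E-x>E; E-y>F; F-x>F; F-y>F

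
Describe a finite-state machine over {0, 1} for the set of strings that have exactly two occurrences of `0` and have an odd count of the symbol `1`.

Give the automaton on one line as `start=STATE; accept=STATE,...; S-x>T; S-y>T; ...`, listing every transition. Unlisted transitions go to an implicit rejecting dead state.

Build one automaton per condition and run them in lockstep. The first has 4 states tracking the count of `0`s, saturating at 3; the second has 2 states tracking the count of `1`s modulo 2. A product state is a pair (one from each), accepting exactly when both do. Equivalent product states are then merged.
With 7 states:
        0   1  
>  s0   s1  s2 
   s1   s3  s4 
   s2   s4  s0 
   s3   s5  s6 
   s4   s6  s1 
   s5   s5  s5 
 * s6   s5  s3 
(> = start, * = accepting)

start=s0; accept=s6; s0-0>s1; s0-1>s2; s1-0>s3; s1-1>s4; s2-0>s4; s2-1>s0; s3-0>s5; s3-1>s6; s4-0>s6; s4-1>s1; s5-0>s5; s5-1>s5; s6-0>s5; s6-1>s3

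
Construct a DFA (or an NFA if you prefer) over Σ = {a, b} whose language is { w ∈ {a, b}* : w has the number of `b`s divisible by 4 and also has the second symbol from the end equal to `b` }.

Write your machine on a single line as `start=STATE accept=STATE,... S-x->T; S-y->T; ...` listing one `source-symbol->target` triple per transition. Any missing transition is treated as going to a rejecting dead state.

Run two small machines in parallel and take their product. The first has 4 states tracking the count of `b`s modulo 4; the second has 7 states tracking the last 2 symbols read. A product state is a pair (one from each), accepting exactly when both do.
19 states suffice.
          a    b  
>  S0     S1   S2 
   S1     S3   S4 
   S2     S5   S6 
   S3     S3   S4 
   S4     S5   S6 
   S5     S7   S8 
   S6     S9  S10 
   S7     S7   S8 
   S8     S9  S10 
   S9    S11  S12 
   S10   S13  S14 
   S11   S11  S12 
   S12   S13  S14 
   S13   S15  S16 
 * S14   S17  S18 
   S15   S15  S16 
   S16   S17  S18 
 * S17    S3   S4 
   S18    S5   S6 
(> = start, * = accepting)

start=S0; accept=S14,S17; S0-a->S1; S0-b->S2; S1-a->S3; S1-b->S4; S2-a->S5; S2-b->S6; S3-a->S3; S3-b->S4; S4-a->S5; S4-b->S6; S5-a->S7; S5-b->S8; S6-a->S9; S6-b->S10; S7-a->S7; S7-b->S8; S8-a->S9; S8-b->S10; S9-a->S11; S9-b->S12; S10-a->S13; S10-b->S14; S11-a->S11; S11-b->S12; S12-a->S13; S12-b->S14; S13-a->S15; S13-b->S16; S14-a->S17; S14-b->S18; S15-a->S15; S15-b->S16; S16-a->S17; S16-b->S18; S17-a->S3; S17-b->S4; S18-a->S5; S18-b->S6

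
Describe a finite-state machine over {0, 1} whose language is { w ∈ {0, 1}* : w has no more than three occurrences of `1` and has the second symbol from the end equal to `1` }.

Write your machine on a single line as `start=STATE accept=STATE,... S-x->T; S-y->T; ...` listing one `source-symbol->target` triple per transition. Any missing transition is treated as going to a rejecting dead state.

start=S0; accept=S2,S3,S6,S7,S10; S0-0->S0; S0-1->S1; S1-0->S2; S1-1->S3; S2-0->S4; S2-1->S5; S3-0->S6; S3-1->S7; S4-0->S4; S4-1->S5; S5-0->S6; S5-1->S7; S6-0->S8; S6-1->S9; S7-0->S10; S7-1->S11; S8-0->S8; S8-1->S9; S9-0->S10; S9-1->S11; S10-0->S11; S10-1->S11; S11-0->S11; S11-1->S11

Handle the two conditions separately and then intersect. The first has 5 states tracking the count of `1`s, saturating at 4; the second has 7 states tracking the last 2 symbols read. A product state is a pair (one from each), accepting exactly when both do. Minimizing collapses redundant product states.
A 12-state machine:
          0    1  
>  S0     S0   S1 
   S1     S2   S3 
 * S2     S4   S5 
 * S3     S6   S7 
   S4     S4   S5 
   S5     S6   S7 
 * S6     S8   S9 
 * S7    S10  S11 
   S8     S8   S9 
   S9    S10  S11 
 * S10   S11  S11 
   S11   S11  S11 
(> = start, * = accepting)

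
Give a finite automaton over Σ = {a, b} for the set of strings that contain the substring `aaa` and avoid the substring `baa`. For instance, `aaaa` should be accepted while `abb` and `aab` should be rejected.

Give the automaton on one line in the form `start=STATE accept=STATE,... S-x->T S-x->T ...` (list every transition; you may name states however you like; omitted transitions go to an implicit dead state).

Handle the two conditions separately and then intersect. One (4 states) tracks whether and how much of `aaa` has been seen; the other (4 states) tracks partial matches of the forbidden pattern `baa`. Each combined state is a pair, one component from each; accept when both components accept.
With 12 states:
          a    b  
>  S0     S1   S2 
   S1     S3   S2 
   S2     S4   S2 
   S3     S5   S2 
   S4     S6   S2 
 * S5     S5   S7 
   S6     S8   S9 
 * S7    S10   S7 
   S8     S8   S8 
   S9    S11   S9 
 * S10    S8   S7 
   S11    S6   S9 
(> = start, * = accepting)

start=S0 accept=S5,S7,S10 S0-a->S1 S0-b->S2 S1-a->S3 S1-b->S2 S2-a->S4 S2-b->S2 S3-a->S5 S3-b->S2 S4-a->S6 S4-b->S2 S5-a->S5 S5-b->S7 S6-a->S8 S6-b->S9 S7-a->S10 S7-b->S7 S8-a->S8 S8-b->S8 S9-a->S11 S9-b->S9 S10-a->S8 S10-b->S7 S11-a->S6 S11-b->S9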